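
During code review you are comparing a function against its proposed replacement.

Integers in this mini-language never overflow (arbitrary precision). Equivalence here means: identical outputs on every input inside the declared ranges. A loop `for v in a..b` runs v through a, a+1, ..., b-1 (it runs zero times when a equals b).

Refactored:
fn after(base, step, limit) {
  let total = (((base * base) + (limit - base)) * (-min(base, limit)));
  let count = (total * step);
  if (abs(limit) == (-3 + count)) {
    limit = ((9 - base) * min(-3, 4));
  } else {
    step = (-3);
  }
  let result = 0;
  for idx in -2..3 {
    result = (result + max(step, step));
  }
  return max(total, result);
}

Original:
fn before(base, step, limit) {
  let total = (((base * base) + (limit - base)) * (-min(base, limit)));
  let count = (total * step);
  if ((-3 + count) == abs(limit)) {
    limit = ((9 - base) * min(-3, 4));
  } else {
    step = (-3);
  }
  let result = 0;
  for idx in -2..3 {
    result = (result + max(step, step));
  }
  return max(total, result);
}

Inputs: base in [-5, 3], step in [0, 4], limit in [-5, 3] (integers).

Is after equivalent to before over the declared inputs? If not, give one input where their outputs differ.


Although same computation, different form, 405/405 inputs agree.
verdict: equivalent


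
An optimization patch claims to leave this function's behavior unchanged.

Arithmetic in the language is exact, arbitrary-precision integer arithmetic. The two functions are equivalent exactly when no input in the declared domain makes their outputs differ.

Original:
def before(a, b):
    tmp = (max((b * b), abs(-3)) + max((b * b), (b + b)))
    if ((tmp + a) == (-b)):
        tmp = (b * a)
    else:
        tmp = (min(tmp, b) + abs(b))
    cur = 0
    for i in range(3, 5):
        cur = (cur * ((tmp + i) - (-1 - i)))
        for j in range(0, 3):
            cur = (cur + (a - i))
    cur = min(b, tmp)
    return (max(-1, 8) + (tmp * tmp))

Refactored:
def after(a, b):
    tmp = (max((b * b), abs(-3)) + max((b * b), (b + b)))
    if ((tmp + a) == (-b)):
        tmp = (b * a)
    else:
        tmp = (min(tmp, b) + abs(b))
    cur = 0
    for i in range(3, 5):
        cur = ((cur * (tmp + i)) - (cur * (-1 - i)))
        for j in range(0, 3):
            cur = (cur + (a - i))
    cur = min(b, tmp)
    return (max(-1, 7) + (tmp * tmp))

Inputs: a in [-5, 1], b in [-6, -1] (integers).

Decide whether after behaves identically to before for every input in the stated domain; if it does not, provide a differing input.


Run the pair on a=-5, b=-6.
before: tmp = 72; ((tmp + a) == (-b)) -> false; tmp = 0; cur = 0; [i=3]; cur = 0; [j=0]; cur = -8; [j=1]; cur = -16; [j=2]; cur = -24; [i=4]; cur = -216; [j=0]; cur = -225; [j=1]; cur = -234; [j=2]; cur = -243; cur = -6; return 8
after: tmp = 72; ((tmp + a) == (-b)) -> false; tmp = 0; cur = 0; [i=3]; cur = 0; [j=0]; cur = -8; [j=1]; cur = -16; [j=2]; cur = -24; [i=4]; cur = -216; [j=0]; cur = -225; [j=1]; cur = -234; [j=2]; cur = -243; cur = -6; return 7
8 against 7: the behavior changed.
verdict: not equivalent; witness: a=-5, b=-6


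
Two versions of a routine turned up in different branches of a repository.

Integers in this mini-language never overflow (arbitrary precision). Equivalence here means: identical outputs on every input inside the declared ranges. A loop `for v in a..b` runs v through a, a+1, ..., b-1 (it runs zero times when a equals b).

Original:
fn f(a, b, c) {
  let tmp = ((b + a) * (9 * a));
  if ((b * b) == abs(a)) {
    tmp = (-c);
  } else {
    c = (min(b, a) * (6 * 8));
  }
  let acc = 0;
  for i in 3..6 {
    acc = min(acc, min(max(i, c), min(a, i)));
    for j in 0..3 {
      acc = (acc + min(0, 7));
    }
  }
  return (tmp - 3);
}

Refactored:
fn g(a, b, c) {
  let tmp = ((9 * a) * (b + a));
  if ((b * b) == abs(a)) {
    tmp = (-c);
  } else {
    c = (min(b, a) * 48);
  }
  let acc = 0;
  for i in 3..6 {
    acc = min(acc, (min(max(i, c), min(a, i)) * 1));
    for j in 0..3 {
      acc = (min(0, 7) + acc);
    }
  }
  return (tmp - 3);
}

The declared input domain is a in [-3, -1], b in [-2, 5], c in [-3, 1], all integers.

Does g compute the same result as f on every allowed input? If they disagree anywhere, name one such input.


Changes here: constant usage differs; the full 120-point sweep finds no disagreement.
verdict: equivalent


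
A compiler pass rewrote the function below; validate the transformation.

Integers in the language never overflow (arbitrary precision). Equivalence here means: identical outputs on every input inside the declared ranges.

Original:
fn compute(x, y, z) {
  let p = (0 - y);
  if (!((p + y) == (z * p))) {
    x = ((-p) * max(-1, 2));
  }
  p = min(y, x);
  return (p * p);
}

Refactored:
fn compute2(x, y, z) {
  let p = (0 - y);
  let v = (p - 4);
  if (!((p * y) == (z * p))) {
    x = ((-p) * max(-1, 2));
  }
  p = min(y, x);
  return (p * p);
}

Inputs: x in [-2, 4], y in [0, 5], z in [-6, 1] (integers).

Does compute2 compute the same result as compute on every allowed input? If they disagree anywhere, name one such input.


Evaluate both at x=-2, y=1, z=0.
compute: p := -1 | (!((p + y) == (z * p))): false | p := -2 | result 4
compute2: p := -1 | v := -5 | (!((p * y) == (z * p))): true | x := 2 | p := 1 | result 1
4 against 1: the behavior changed.
verdict: not equivalent; witness: x=-2, y=1, z=0


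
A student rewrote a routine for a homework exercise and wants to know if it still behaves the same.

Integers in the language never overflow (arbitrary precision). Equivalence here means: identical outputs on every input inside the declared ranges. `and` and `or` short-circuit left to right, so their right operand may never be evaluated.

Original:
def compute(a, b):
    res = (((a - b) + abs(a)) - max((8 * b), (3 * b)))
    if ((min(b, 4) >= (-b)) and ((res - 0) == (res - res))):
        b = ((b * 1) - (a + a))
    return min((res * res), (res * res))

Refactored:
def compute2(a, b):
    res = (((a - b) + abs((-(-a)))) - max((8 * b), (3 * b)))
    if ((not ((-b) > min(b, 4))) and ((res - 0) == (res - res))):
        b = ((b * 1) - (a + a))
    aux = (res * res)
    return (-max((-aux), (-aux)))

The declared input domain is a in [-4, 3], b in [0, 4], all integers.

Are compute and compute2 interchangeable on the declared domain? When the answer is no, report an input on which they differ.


Equivalent — the differences include comparison usage differs, min/max/abs usage differs, statement counts differ, local variable names differ, boolean connective usage differs, arithmetic usage differs, yet no declared input distinguishes the two.
One worked example (a=1, b=4) — compute: res becomes -34; next ((min(b, 4) >= (-b)) and ((res - 0) == (res - res))) evaluates to false; next final value 1156; compute2: res becomes -34; next ((not ((-b) > min(b, 4))) and ((res - 0) == (res - res))) evaluates to false; next aux becomes 1156; next final value 1156; agreement on 1156.
Sweeping the whole domain (40 inputs) finds no disagreement.
verdict: equivalent


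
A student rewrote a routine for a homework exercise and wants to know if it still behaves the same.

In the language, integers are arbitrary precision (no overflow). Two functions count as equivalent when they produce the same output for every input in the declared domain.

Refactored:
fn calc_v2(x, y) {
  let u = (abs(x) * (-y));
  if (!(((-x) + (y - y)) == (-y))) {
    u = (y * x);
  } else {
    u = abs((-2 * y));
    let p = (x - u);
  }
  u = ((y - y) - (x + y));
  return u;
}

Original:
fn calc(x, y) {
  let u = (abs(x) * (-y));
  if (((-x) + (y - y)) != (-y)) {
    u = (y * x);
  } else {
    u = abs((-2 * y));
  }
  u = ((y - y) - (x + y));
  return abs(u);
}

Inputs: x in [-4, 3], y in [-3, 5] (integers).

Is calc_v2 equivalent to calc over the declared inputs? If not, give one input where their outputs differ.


Run the pair on x=-4, y=5.
calc: u becomes -20; next (((-x) + (y - y)) != (-y)) evaluates to true; next u becomes -20; next u becomes -1; next final value 1
calc_v2: u becomes -20; next (!(((-x) + (y - y)) == (-y))) evaluates to true; next u becomes -20; next u becomes -1; next final value -1
1 and -1 differ, so these are not the same function on this domain.
verdict: not equivalent; witness: x=-4, y=5


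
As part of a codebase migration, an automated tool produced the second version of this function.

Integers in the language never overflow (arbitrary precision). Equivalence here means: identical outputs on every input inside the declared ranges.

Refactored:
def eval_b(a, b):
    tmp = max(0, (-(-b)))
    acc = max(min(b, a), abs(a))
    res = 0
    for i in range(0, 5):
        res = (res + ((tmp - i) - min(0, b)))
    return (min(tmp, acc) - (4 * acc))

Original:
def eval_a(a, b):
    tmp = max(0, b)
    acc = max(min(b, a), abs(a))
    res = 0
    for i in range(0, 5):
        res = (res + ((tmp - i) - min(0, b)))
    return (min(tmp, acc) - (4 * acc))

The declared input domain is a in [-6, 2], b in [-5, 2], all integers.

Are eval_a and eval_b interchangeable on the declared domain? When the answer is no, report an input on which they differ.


Differences: same computation, different form — yet all 72 inputs agree.
verdict: equivalent


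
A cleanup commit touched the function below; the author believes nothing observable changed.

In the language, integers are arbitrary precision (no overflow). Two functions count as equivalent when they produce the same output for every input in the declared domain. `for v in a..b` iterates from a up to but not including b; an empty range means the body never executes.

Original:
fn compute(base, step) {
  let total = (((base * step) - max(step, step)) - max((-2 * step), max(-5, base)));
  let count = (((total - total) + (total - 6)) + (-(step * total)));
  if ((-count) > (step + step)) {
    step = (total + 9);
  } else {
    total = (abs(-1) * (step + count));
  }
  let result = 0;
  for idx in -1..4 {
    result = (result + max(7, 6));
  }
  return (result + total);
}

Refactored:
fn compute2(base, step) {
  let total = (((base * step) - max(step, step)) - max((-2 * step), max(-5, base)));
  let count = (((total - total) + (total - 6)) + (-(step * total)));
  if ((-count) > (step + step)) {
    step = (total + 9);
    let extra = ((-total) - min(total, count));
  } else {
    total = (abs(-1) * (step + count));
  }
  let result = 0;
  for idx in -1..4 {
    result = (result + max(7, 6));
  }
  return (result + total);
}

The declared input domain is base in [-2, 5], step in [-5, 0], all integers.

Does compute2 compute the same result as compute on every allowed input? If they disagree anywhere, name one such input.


This is a faithful refactor — local variable names differ, and arithmetic usage differs, and statement counts differ, and min/max/abs usage differs, but the computed results match everywhere.
As a probe, take base=2, step=-5: compute runs total := -15 | count := -96 | ((-count) > (step + step)): true | step := -6 | result := 0 | iter idx=-1: | result := 7 | iter idx=0: | result := 14 | iter idx=1: | result := 21 | iter idx=2: | result := 28 | iter idx=3: | result := 35 | result 20; compute2 runs total := -15 | count := -96 | ((-count) > (step + step)): true | step := -6 | extra := 111 | result := 0 | iter idx=-1: | result := 7 | iter idx=0: | result := 14 | iter idx=1: | result := 21 | iter idx=2: | result := 28 | iter idx=3: | result := 35 | result 20; both end at 20.
Checked all 48 inputs in the declared domain: the outputs agree on every one.
verdict: equivalent


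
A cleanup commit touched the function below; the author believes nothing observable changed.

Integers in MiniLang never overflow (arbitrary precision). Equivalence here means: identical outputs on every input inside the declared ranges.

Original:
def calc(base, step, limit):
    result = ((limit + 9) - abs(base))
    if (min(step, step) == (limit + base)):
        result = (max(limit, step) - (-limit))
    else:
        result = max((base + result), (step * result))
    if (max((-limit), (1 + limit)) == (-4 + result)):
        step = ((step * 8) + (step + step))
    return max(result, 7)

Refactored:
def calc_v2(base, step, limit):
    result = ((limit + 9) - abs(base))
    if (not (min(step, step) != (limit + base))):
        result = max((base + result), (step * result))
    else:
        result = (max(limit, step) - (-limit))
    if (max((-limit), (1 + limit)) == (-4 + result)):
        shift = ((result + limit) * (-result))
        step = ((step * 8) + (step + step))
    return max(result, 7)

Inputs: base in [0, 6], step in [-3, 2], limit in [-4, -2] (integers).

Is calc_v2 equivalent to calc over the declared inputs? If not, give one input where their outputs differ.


base=0, step=2, limit=-4 yields 10 from calc but 7 from calc_v2.
verdict: not equivalent; witness: base=0, step=2, limit=-4


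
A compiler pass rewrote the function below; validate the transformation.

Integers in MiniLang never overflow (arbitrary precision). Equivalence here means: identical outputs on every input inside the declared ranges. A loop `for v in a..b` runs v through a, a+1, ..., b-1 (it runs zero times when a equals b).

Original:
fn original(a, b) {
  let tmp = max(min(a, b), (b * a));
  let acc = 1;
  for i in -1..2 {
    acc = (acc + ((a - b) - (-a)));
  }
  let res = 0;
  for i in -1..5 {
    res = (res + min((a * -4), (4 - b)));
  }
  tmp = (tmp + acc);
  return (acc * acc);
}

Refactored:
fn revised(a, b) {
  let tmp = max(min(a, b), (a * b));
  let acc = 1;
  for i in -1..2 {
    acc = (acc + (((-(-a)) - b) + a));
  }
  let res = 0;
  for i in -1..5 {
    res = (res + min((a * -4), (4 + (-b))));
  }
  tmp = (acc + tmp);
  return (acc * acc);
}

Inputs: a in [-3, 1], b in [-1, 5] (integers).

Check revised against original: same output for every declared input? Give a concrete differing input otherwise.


Changes here: arithmetic usage differs; the full 35-point sweep finds no disagreement.
verdict: equivalent


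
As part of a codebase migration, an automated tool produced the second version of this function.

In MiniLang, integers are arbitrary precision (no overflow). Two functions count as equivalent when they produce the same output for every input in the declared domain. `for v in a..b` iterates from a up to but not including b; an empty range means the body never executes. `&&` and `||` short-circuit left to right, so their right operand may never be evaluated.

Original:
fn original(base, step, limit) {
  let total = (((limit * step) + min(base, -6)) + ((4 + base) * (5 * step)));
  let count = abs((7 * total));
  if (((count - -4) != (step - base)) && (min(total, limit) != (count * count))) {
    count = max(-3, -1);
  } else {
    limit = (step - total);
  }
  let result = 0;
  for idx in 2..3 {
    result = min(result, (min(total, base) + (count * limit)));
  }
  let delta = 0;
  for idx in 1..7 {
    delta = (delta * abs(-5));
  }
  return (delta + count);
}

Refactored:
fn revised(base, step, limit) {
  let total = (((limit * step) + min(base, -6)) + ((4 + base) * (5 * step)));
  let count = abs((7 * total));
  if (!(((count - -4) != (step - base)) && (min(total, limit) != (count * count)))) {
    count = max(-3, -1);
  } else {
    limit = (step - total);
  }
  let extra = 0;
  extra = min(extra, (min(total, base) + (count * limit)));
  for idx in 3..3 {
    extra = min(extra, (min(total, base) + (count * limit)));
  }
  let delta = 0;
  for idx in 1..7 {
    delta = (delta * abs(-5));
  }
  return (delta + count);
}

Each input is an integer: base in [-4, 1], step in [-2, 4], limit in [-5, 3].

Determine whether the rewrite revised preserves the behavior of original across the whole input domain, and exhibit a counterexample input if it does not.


Consider the input base=-4, step=-2, limit=-5.
original: total = 4; count = 28; (((count - -4) != (step - base)) && (min(total, limit) != (count * count))) -> true; count = -1; result = 0; [idx=2]; result = 0; delta = 0; [idx=1]; delta = 0; [idx=2]; delta = 0; [idx=3]; delta = 0; [idx=4]; delta = 0; [idx=5]; delta = 0; [idx=6]; delta = 0; return -1
revised: total = 4; count = 28; (!(((count - -4) != (step - base)) && (min(total, limit) != (count * count)))) -> false; limit = -6; extra = 0; extra = -172; the idx loop: no iterations; delta = 0; [idx=1]; delta = 0; [idx=2]; delta = 0; [idx=3]; delta = 0; [idx=4]; delta = 0; [idx=5]; delta = 0; [idx=6]; delta = 0; return 28
-1 and 28 differ, so these are not the same function on this domain.
verdict: not equivalent; witness: base=-4, step=-2, limit=-5


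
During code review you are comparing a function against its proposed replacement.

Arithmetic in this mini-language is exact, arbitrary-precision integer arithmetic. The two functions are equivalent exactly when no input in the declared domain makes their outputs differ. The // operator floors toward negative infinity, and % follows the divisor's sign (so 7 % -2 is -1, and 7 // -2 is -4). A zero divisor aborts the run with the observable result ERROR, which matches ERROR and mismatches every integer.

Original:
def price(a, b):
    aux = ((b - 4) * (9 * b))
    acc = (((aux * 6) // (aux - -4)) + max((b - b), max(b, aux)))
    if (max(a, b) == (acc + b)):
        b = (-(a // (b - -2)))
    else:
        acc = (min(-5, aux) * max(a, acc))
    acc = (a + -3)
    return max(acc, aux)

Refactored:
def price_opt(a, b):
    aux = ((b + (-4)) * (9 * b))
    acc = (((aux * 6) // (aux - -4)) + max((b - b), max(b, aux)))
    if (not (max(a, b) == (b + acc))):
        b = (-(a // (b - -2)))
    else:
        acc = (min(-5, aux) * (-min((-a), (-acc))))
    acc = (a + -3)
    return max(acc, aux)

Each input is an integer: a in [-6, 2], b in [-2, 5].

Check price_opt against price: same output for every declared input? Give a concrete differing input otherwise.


Take a=-6, b=-2.
price: aux = 108; acc = 113; (max(a, b) == (acc + b)) -> false; acc = -565; acc = -9; return 108
price_opt: aux = 108; acc = 113; (not (max(a, b) == (b + acc))) -> true; division by zero -> ERROR
108 != ERROR, so the rewrite changes behavior.
verdict: not equivalent; witness: a=-6, b=-2


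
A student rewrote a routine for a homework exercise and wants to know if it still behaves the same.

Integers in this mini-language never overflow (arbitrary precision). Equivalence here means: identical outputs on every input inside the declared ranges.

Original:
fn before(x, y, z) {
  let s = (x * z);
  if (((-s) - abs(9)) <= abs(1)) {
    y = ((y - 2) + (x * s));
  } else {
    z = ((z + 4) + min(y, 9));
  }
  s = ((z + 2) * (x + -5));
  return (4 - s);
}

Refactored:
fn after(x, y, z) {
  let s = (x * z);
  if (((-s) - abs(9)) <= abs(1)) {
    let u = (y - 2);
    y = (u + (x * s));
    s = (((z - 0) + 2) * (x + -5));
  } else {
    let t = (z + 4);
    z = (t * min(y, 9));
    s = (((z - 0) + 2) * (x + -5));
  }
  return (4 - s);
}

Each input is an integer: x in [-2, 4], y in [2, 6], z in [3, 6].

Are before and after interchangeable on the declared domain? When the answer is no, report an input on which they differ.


Try x=-2, y=2, z=6.
before: s=-12, then (((-s) - abs(9)) <= abs(1)) is false, then z=12, then s=-98, then returns 102
after: s=-12, then (((-s) - abs(9)) <= abs(1)) is false, then t=10, then z=20, then s=-154, then returns 158
102 and 158 differ, so these are not the same function on this domain.
verdict: not equivalent; witness: x=-2, y=2, z=6


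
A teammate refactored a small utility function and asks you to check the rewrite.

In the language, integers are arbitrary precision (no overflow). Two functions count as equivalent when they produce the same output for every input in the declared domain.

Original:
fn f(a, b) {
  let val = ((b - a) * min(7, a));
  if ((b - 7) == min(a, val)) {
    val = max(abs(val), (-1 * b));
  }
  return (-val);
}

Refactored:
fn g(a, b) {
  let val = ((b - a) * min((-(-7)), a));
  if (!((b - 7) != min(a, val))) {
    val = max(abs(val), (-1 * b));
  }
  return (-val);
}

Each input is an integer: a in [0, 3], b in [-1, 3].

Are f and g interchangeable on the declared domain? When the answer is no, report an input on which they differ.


Side by side, the visible changes include: boolean connective usage differs; and comparison usage differs.
Spot check at a=2, b=1 — f: val becomes -2; next ((b - 7) == min(a, val)) evaluates to false; next final value 2. g: val becomes -2; next (!((b - 7) != min(a, val))) evaluates to false; next final value 2. Both give 2.
Sweeping the whole domain (20 inputs) finds no disagreement.
verdict: equivalent


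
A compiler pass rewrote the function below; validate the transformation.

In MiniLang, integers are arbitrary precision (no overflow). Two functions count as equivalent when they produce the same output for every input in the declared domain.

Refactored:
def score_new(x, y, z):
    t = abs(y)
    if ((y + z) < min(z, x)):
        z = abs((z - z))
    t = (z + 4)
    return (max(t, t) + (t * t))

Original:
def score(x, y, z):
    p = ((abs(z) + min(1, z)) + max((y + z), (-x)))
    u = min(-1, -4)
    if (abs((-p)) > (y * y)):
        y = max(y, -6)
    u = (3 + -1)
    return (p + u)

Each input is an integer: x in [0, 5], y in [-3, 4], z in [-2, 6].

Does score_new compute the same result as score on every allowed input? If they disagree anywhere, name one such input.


These are not equivalent — on x=0, y=-3, z=-2 the outputs split (2 vs 20).
score: p := 0 | u := -4 | (abs((-p)) > (y * y)): false | u := 2 | result 2
score_new: t := 3 | ((y + z) < min(z, x)): true | z := 0 | t := 4 | result 20
verdict: not equivalent; witness: x=0, y=-3, z=-2


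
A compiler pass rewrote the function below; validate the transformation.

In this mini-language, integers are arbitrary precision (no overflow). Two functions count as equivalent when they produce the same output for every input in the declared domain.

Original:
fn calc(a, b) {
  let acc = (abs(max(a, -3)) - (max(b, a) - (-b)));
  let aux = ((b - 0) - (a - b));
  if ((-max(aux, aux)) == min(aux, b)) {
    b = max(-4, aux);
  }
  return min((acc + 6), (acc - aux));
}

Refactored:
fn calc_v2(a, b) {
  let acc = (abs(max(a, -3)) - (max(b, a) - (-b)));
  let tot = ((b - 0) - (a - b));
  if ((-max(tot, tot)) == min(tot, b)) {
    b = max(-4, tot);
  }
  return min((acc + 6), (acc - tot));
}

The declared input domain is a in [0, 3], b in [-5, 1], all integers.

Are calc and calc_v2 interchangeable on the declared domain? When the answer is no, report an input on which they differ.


Behavior is preserved: although local variable names differ, the outputs never diverge.
As a probe, take a=1, b=-3: calc runs acc := 3 | aux := -7 | ((-max(aux, aux)) == min(aux, b)): false | result 9; calc_v2 runs acc := 3 | tot := -7 | ((-max(tot, tot)) == min(tot, b)): false | result 9; both end at 9.
An exhaustive pass over the 28 declared inputs shows identical outputs.
verdict: equivalent


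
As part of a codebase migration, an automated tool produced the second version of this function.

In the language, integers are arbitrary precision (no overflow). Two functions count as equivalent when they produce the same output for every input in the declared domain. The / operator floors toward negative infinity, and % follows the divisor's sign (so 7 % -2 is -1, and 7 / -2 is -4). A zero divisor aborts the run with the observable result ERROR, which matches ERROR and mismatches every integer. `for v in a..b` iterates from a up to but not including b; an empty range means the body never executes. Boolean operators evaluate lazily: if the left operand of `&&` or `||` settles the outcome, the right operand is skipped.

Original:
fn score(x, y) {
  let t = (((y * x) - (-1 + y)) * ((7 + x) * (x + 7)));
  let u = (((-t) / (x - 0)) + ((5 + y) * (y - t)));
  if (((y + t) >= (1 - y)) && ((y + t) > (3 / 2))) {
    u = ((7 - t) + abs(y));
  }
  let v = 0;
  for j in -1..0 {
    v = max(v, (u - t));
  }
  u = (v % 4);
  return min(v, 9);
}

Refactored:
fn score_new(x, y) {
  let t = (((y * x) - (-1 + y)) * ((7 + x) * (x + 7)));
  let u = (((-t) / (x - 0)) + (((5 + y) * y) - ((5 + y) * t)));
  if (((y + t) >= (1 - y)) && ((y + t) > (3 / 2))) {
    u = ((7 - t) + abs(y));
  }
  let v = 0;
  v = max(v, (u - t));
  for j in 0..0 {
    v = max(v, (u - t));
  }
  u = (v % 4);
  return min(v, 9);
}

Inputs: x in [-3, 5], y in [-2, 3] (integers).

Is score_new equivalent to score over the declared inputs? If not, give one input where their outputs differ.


Differences: statement counts differ; constant usage differs; loop structure differs; min/max/abs usage differs; arithmetic usage differs — yet all 54 inputs agree.
verdict: equivalent


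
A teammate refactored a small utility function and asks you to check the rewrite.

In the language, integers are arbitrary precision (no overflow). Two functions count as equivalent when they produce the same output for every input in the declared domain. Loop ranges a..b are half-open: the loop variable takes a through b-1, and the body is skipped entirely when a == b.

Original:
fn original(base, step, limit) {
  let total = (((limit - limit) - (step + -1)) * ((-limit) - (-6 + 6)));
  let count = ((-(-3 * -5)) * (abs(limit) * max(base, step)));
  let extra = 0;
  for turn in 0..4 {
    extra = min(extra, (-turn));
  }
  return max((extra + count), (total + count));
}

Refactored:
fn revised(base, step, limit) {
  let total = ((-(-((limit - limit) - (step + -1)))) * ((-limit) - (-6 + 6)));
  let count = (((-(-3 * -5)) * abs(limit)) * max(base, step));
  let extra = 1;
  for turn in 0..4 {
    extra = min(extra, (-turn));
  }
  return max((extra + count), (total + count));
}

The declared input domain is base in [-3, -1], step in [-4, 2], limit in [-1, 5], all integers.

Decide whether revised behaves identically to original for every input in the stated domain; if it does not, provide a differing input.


The edit looks behavioral (`0` became `1`), but over these ranges it never changes the outcome; all 147 inputs agree.
verdict: equivalent


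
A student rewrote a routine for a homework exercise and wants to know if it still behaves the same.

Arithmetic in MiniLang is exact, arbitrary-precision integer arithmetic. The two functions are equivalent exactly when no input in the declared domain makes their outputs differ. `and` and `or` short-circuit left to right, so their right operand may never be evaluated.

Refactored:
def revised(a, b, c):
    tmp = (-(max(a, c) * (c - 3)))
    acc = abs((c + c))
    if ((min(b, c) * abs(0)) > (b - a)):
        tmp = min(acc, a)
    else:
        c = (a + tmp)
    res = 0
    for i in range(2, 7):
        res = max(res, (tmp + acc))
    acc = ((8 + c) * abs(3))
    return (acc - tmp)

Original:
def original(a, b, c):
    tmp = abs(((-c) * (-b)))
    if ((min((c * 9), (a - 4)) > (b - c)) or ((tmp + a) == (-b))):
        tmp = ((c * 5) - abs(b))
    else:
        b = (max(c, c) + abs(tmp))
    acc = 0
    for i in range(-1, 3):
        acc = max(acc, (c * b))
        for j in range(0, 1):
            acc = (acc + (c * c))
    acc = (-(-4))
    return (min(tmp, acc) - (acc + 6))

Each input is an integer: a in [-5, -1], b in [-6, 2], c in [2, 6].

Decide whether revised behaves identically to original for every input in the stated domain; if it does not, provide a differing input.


Not equivalent: a=-5, b=-6, c=2 separates them (-6 vs 35).
original: tmp = 12; ((min((c * 9), (a - 4)) > (b - c)) or ((tmp + a) == (-b))) -> false; b = 14; acc = 0; [i=-1]; acc = 28; [j=0]; acc = 32; [i=0]; acc = 32; [j=0]; acc = 36; [i=1]; acc = 36; [j=0]; acc = 40; [i=2]; acc = 40; [j=0]; acc = 44; acc = 4; return -6
revised: tmp = 2; acc = 4; ((min(b, c) * abs(0)) > (b - a)) -> true; tmp = -5; res = 0; [i=2]; res = 0; [i=3]; res = 0; [i=4]; res = 0; [i=5]; res = 0; [i=6]; res = 0; acc = 30; return 35
verdict: not equivalent; witness: a=-5, b=-6, c=2


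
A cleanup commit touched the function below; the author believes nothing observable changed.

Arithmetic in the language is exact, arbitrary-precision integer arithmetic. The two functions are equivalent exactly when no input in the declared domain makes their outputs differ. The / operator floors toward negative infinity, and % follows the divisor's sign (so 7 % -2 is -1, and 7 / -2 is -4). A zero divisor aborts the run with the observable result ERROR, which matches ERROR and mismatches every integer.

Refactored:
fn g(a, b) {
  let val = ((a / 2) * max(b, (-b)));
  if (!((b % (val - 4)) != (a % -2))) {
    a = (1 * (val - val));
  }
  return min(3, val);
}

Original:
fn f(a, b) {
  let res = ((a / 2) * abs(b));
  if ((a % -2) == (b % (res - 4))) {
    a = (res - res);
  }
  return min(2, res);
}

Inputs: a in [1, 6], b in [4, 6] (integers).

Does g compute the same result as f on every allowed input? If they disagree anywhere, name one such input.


Run the pair on a=2, b=5.
f: res=5, then ((a % -2) == (b % (res - 4))) is true, then a=0, then returns 2
g: val=5, then (!((b % (val - 4)) != (a % -2))) is true, then a=0, then returns 3
2 and 3 differ, so these are not the same function on this domain.
verdict: not equivalent; witness: a=2, b=5


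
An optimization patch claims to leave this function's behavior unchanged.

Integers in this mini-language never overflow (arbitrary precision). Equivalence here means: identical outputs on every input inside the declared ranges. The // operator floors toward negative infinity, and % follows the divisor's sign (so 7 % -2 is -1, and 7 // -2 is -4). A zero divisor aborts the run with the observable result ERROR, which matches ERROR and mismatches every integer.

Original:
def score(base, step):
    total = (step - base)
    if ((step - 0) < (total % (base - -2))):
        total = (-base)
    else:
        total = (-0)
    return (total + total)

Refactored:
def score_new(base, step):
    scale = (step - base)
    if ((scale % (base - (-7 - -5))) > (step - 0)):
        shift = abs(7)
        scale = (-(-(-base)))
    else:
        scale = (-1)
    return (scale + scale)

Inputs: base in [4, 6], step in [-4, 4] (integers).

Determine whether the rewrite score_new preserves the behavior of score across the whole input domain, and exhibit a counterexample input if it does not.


Run the pair on base=4, step=4.
score: total := 0 | ((step - 0) < (total % (base - -2))): false | total := 0 | result 0
score_new: scale := 0 | ((scale % (base - (-7 - -5))) > (step - 0)): false | scale := -1 | result -2
0 against -2: the behavior changed.
verdict: not equivalent; witness: base=4, step=4


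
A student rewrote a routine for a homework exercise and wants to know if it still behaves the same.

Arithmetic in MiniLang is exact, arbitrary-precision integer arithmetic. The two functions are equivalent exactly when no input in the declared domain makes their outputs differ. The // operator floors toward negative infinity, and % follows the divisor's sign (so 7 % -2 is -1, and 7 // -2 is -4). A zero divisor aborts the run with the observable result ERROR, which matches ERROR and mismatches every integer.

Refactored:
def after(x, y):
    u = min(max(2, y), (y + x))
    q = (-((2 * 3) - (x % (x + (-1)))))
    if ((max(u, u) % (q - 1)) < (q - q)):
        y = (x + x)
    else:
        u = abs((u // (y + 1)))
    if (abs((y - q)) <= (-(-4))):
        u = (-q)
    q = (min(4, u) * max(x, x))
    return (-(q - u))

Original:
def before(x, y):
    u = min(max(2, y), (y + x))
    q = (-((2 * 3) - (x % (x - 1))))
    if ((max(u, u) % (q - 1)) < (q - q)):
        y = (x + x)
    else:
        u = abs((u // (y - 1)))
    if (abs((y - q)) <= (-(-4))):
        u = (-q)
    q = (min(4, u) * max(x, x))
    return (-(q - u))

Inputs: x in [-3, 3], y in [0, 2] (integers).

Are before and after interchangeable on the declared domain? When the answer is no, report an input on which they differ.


x=-1, y=1 yields ERROR from before but 0 from after.
verdict: not equivalent; witness: x=-1, y=1


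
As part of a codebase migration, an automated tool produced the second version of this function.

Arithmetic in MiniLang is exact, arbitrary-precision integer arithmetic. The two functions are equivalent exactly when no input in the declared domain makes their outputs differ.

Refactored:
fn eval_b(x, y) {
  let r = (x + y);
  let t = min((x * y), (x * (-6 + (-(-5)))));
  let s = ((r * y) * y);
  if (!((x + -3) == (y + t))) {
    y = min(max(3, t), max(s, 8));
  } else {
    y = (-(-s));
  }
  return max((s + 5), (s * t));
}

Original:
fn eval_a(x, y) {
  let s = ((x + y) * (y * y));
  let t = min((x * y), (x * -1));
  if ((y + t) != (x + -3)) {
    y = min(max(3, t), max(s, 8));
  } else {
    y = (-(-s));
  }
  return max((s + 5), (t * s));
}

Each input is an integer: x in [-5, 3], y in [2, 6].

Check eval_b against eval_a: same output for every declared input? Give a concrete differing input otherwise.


Comparing the listings, the differences include: arithmetic usage differs, local variable names differ, boolean connective usage differs, constant usage differs, statement counts differ, comparison usage differs.
Spot check at x=-1, y=5 — eval_a: s = 100; t = -5; ((y + t) != (x + -3)) -> true; y = 3; return 105. eval_b: r = 4; t = -5; s = 100; (!((x + -3) == (y + t))) -> true; y = 3; return 105. Both give 105.
Across all 45 domain points the two functions coincide.
verdict: equivalent


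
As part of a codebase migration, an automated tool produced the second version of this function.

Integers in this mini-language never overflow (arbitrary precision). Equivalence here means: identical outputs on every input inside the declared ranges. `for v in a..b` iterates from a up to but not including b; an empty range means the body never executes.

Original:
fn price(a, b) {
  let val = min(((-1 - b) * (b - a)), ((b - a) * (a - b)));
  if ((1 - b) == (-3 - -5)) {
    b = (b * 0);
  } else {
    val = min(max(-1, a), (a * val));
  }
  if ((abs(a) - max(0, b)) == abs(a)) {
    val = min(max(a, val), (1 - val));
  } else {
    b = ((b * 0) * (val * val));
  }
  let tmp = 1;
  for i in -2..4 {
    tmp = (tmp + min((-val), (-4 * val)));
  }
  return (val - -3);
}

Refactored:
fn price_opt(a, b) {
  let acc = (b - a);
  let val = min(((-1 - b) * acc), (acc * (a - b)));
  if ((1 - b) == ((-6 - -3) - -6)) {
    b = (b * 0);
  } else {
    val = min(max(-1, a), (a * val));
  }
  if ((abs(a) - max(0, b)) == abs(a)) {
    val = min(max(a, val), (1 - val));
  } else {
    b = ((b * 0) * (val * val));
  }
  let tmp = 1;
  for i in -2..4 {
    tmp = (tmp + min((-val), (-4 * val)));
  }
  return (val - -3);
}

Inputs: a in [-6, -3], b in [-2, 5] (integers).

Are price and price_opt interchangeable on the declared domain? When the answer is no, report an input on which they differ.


Try a=-6, b=-2.
price: val = -16; ((1 - b) == (-3 - -5)) -> false; val = -1; ((abs(a) - max(0, b)) == abs(a)) -> true; val = -1; tmp = 1; [i=-2]; tmp = 2; [i=-1]; tmp = 3; [i=0]; tmp = 4; [i=1]; tmp = 5; [i=2]; tmp = 6; [i=3]; tmp = 7; return 2
price_opt: acc = 4; val = -16; ((1 - b) == ((-6 - -3) - -6)) -> true; b = 0; ((abs(a) - max(0, b)) == abs(a)) -> true; val = -6; tmp = 1; [i=-2]; tmp = 7; [i=-1]; tmp = 13; [i=0]; tmp = 19; [i=1]; tmp = 25; [i=2]; tmp = 31; [i=3]; tmp = 37; return -3
2 and -3 differ, so these are not the same function on this domain.
verdict: not equivalent; witness: a=-6, b=-2


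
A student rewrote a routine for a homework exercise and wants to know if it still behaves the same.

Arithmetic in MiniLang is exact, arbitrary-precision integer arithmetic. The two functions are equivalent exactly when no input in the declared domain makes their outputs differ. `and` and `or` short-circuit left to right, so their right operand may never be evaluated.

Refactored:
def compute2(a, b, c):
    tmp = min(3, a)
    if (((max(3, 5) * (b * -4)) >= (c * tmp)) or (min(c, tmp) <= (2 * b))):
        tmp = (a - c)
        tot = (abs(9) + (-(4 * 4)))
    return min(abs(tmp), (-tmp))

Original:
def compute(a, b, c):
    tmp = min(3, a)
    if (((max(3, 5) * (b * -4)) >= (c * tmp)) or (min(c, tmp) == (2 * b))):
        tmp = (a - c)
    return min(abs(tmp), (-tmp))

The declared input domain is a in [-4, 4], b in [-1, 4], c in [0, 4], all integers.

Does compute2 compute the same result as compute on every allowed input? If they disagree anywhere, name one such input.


There is a counterexample at a=-4, b=1, c=1: 4 on one side, 5 on the other.
compute: tmp := -4 | (((max(3, 5) * (b * -4)) >= (c * tmp)) or (min(c, tmp) == (2 * b))): false | result 4
compute2: tmp := -4 | (((max(3, 5) * (b * -4)) >= (c * tmp)) or (min(c, tmp) <= (2 * b))): true | tmp := -5 | tot := -7 | result 5
verdict: not equivalent; witness: a=-4, b=1, c=1


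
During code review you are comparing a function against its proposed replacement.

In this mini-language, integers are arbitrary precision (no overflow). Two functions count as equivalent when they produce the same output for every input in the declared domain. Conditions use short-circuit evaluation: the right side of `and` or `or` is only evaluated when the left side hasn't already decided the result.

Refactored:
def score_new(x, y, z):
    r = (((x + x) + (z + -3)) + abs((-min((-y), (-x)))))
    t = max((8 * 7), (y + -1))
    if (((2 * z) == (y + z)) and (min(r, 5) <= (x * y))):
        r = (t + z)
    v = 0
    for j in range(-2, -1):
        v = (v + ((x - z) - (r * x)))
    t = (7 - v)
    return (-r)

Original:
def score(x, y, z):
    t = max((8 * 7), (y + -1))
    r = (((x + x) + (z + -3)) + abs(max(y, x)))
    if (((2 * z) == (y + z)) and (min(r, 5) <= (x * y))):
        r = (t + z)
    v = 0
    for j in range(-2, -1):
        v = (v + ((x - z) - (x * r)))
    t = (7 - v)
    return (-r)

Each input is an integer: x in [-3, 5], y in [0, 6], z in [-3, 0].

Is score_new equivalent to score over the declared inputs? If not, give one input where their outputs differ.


The two versions differ — the changes include min/max/abs usage differs.
Tracing x=-2, y=5, z=-1: score: t = 56; r = -3; (((2 * z) == (y + z)) and (min(r, 5) <= (x * y))) -> false; v = 0; [j=-2]; v = -7; t = 14; return 3 | score_new: r = -3; t = 56; (((2 * z) == (y + z)) and (min(r, 5) <= (x * y))) -> false; v = 0; [j=-2]; v = -7; t = 14; return 3 — matching result 3.
Sweeping the whole domain (252 inputs) finds no disagreement.
verdict: equivalent


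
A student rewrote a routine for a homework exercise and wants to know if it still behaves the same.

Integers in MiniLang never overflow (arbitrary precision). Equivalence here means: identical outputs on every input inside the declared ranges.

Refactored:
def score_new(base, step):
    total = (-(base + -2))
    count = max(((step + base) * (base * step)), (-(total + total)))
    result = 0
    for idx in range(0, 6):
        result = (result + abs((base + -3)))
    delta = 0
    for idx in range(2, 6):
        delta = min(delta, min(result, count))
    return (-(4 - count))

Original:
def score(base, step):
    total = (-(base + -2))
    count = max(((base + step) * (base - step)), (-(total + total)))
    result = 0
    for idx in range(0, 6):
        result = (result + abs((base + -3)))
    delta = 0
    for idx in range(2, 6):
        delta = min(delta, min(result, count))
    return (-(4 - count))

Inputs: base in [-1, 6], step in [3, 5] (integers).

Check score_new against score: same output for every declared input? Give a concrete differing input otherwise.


Input base=0, step=3: -8 from score versus -4 from score_new.
verdict: not equivalent; witness: base=0, step=3


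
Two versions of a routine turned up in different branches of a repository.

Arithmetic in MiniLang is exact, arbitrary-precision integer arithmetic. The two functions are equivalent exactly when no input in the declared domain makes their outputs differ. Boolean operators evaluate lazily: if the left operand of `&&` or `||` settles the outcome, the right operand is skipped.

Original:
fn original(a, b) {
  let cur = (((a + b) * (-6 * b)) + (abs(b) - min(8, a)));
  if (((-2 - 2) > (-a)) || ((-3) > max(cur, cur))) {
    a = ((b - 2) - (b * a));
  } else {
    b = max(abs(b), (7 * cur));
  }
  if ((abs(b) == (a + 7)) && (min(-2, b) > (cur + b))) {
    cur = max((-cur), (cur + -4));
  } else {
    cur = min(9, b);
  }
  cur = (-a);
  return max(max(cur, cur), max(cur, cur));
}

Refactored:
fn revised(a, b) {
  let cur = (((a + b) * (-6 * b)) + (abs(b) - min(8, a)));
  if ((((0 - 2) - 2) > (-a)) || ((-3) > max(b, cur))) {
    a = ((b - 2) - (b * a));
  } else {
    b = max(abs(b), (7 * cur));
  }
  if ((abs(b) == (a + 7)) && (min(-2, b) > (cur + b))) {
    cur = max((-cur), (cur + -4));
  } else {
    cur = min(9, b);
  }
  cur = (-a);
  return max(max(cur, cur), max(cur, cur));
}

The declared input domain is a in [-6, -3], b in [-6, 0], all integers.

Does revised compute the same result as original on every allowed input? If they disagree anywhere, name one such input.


These are not equivalent — on a=-6, b=-3 the outputs split (23 vs 6).
original: cur becomes -153; next (((-2 - 2) > (-a)) || ((-3) > max(cur, cur))) evaluates to true; next a becomes -23; next ((abs(b) == (a + 7)) && (min(-2, b) > (cur + b))) evaluates to false; next cur becomes -3; next cur becomes 23; next final value 23
revised: cur becomes -153; next ((((0 - 2) - 2) > (-a)) || ((-3) > max(b, cur))) evaluates to false; next b becomes 3; next ((abs(b) == (a + 7)) && (min(-2, b) > (cur + b))) evaluates to false; next cur becomes 3; next cur becomes 6; next final value 6
verdict: not equivalent; witness: a=-6, b=-3
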